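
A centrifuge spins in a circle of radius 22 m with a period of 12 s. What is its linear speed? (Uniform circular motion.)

v = 2πr/T = 2π×22/12 = 11.52 m/s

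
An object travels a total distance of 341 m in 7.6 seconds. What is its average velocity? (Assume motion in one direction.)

v_avg = Δd / Δt = 341 / 7.6 = 44.87 m/s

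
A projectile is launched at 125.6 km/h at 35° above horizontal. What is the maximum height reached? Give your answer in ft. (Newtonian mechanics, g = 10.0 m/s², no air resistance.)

v₀ = 125.6 km/h × 0.2777777777777778 = 34.8889 m/s
H = v₀² × sin²(θ) / (2g) = 34.8889² × sin(35°)² / (2 × 10.0) = 1217.24 × 0.32899 / 20.0 = 20.023 m
H = 20.023 m / 0.3048 = 65.69 ft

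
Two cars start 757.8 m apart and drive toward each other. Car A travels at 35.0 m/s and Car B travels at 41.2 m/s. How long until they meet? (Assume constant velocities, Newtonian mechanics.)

Combined speed: v_combined = 35.0 + 41.2 = 76.2 m/s
Time to meet: t = d/v_combined = 757.8/76.2 = 9.94 s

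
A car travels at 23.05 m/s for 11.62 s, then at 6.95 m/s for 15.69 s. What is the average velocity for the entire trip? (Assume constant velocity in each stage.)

d₁ = v₁t₁ = 23.05 × 11.62 = 267.841 m
d₂ = v₂t₂ = 6.95 × 15.69 = 109.0455 m
d_total = 376.8865 m, t_total = 27.31 s
v_avg = d_total/t_total = 376.8865/27.31 = 13.8 m/s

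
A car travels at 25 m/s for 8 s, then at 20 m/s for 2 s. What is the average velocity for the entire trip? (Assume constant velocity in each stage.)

d₁ = v₁t₁ = 25 × 8 = 200 m
d₂ = v₂t₂ = 20 × 2 = 40 m
d_total = 240 m, t_total = 10 s
v_avg = d_total/t_total = 240/10 = 24.0 m/s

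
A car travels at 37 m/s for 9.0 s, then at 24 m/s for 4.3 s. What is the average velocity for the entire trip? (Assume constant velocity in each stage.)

d₁ = v₁t₁ = 37 × 9.0 = 333.0 m
d₂ = v₂t₂ = 24 × 4.3 = 103.2 m
d_total = 436.2 m, t_total = 13.3 s
v_avg = d_total/t_total = 436.2/13.3 = 32.8 m/s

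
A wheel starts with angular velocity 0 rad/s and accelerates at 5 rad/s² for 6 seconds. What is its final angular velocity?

ω = ω₀ + αt = 0 + 5 × 6 = 30 rad/s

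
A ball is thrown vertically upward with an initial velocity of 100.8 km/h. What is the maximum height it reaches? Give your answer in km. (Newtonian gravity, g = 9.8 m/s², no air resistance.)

v₀ = 100.8 km/h × 0.2777777777777778 = 28.0 m/s
h_max = v₀² / (2g) = 28.0² / (2 × 9.8) = 784.0 / 19.6 = 40.0 m
h_max = 40.0 m / 1000.0 = 0.04 km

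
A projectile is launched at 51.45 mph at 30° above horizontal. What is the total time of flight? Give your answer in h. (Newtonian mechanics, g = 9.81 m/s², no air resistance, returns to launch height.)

v₀ = 51.45 mph × 0.44704 = 23.0002 m/s
T = 2 × v₀ × sin(θ) / g = 2 × 23.0002 × sin(30°) / 9.81 = 2 × 23.0002 × 0.5 / 9.81 = 2.34457 s
T = 2.34457 s / 3600.0 = 0.0006513 h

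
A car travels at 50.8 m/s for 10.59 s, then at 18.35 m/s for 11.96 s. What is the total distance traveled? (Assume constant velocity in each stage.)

d₁ = v₁t₁ = 50.8 × 10.59 = 537.972 m
d₂ = v₂t₂ = 18.35 × 11.96 = 219.466 m
d_total = 537.972 + 219.466 = 757.44 m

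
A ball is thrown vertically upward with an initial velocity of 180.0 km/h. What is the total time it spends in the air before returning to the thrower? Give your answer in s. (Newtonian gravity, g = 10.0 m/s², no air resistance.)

v₀ = 180.0 km/h × 0.2777777777777778 = 50.0 m/s
t_total = 2 × v₀ / g = 2 × 50.0 / 10.0 = 10.0 s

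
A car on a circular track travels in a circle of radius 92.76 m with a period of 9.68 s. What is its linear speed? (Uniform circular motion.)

v = 2πr/T = 2π×92.76/9.68 = 60.21 m/s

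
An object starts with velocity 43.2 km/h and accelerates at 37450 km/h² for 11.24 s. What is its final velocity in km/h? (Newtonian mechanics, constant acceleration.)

v₀ = 43.2 km/h × 0.2777777777777778 = 12.0 m/s
a = 37450 km/h² × 7.716049382716049e-05 = 2.88966 m/s²
v = v₀ + a × t = 12.0 + 2.88966 × 11.24 = 44.4798 m/s
v = 44.4798 m/s / 0.2777777777777778 = 160.1 km/h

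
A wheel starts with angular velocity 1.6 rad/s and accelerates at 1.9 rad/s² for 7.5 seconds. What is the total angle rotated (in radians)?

θ = ω₀t + ½αt² = 1.6×7.5 + ½×1.9×7.5² = 65.44 rad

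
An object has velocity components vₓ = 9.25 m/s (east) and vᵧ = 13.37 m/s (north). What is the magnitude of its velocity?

|v| = √(vₓ² + vᵧ²) = √(9.25² + 13.37²) = √(264.3194) = 16.26 m/s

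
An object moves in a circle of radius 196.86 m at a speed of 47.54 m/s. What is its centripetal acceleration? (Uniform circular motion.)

a_c = v²/r = 47.54²/196.86 = 2260.0516/196.86 = 11.48 m/s²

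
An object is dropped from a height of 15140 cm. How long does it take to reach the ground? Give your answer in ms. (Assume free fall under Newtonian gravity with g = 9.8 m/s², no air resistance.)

h = 15140 cm × 0.01 = 151.4 m
t = √(2h/g) = √(2 × 151.4 / 9.8) = 5.55859 s
t = 5.55859 s / 0.001 = 5559 ms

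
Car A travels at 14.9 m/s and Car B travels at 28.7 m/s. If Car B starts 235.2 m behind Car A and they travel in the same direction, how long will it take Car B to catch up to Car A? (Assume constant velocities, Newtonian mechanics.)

Relative speed: v_rel = 28.7 - 14.9 = 13.8 m/s
Time to catch: t = d₀/v_rel = 235.2/13.8 = 17.04 s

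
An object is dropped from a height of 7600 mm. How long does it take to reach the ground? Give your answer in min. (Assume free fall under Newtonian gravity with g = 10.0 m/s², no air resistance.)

h = 7600 mm × 0.001 = 7.6 m
t = √(2h/g) = √(2 × 7.6 / 10.0) = 1.23288 s
t = 1.23288 s / 60.0 = 0.02055 min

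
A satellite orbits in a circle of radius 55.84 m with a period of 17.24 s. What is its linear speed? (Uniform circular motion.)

v = 2πr/T = 2π×55.84/17.24 = 20.35 m/s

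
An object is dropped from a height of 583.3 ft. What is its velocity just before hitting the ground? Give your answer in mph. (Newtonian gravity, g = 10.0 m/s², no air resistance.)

h = 583.3 ft × 0.3048 = 177.79 m
v = √(2gh) = √(2 × 10.0 × 177.79) = 59.6305 m/s
v = 59.6305 m/s / 0.44704 = 133.4 mph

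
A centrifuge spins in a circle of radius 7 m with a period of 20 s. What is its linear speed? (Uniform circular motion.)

v = 2πr/T = 2π×7/20 = 2.2 m/s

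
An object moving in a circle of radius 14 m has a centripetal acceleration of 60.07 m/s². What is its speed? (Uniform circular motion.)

v = √(a_c × r) = √(60.07 × 14) = 29.0 m/s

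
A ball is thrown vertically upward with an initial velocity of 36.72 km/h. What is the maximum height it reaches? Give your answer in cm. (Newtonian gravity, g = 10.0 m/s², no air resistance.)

v₀ = 36.72 km/h × 0.2777777777777778 = 10.2 m/s
h_max = v₀² / (2g) = 10.2² / (2 × 10.0) = 104.04 / 20.0 = 5.202 m
h_max = 5.202 m / 0.01 = 520.2 cm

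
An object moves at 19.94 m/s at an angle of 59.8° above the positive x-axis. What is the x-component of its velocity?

vₓ = v cos(θ) = 19.94 × cos(59.8°) = 10.03 m/s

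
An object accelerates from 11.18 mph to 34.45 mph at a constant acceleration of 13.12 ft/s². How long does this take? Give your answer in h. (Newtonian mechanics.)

v₀ = 11.18 mph × 0.44704 = 4.99791 m/s
v = 34.45 mph × 0.44704 = 15.4005 m/s
a = 13.12 ft/s² × 0.3048 = 3.99898 m/s²
t = (v - v₀) / a = (15.4005 - 4.99791) / 3.99898 = 2.60131 s
t = 2.60131 s / 3600.0 = 0.0007226 h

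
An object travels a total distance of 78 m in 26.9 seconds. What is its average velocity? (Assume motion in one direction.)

v_avg = Δd / Δt = 78 / 26.9 = 2.9 m/s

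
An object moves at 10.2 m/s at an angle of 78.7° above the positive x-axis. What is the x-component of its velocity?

vₓ = v cos(θ) = 10.2 × cos(78.7°) = 2.0 m/s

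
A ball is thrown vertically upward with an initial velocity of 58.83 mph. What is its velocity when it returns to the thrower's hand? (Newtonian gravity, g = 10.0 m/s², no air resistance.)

By conservation of energy (no air resistance), the ball returns to the throw height with the same speed as launch, but directed downward.
|v_ground| = v₀ = 58.83 mph
v_ground = 58.83 mph (downward)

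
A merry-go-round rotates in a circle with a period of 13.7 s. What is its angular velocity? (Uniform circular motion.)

ω = 2π/T = 2π/13.7 = 0.4586 rad/s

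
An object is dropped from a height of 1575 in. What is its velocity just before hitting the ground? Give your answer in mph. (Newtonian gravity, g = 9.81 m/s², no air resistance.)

h = 1575 in × 0.0254 = 40.005 m
v = √(2gh) = √(2 × 9.81 × 40.005) = 28.016 m/s
v = 28.016 m/s / 0.44704 = 62.67 mph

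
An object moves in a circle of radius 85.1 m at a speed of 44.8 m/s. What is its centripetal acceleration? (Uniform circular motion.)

a_c = v²/r = 44.8²/85.1 = 2007.04/85.1 = 23.58 m/s²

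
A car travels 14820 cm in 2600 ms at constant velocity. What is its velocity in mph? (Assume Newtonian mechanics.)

d = 14820 cm × 0.01 = 148.2 m
t = 2600 ms × 0.001 = 2.6 s
v = d / t = 148.2 / 2.6 = 57.0 m/s
v = 57.0 m/s / 0.44704 = 127.5 mph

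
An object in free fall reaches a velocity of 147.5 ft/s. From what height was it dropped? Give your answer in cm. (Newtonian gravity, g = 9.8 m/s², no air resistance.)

v = 147.5 ft/s × 0.3048 = 44.958 m/s
h = v² / (2g) = 44.958² / (2 × 9.8) = 103.124 m
h = 103.124 m / 0.01 = 10310 cm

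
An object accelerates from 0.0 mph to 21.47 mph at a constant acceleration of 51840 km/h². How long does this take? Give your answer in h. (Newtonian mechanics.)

v₀ = 0.0 mph × 0.44704 = 0.0 m/s
v = 21.47 mph × 0.44704 = 9.59795 m/s
a = 51840 km/h² × 7.716049382716049e-05 = 4.0 m/s²
t = (v - v₀) / a = (9.59795 - 0.0) / 4.0 = 2.39949 s
t = 2.39949 s / 3600.0 = 0.0006665 h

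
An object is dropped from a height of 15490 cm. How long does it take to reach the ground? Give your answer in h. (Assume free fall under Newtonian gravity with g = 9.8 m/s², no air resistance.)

h = 15490 cm × 0.01 = 154.9 m
t = √(2h/g) = √(2 × 154.9 / 9.8) = 5.62248 s
t = 5.62248 s / 3600.0 = 0.001562 h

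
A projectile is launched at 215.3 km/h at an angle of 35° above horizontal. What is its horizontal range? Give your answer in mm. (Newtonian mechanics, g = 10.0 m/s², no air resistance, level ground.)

v₀ = 215.3 km/h × 0.2777777777777778 = 59.8056 m/s
R = v₀² × sin(2θ) / g = 59.8056² × sin(2 × 35°) / 10.0 = 3576.71 × 0.939693 / 10.0 = 336.101 m
R = 336.101 m / 0.001 = 336100 mm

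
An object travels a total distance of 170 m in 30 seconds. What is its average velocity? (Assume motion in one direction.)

v_avg = Δd / Δt = 170 / 30 = 5.67 m/s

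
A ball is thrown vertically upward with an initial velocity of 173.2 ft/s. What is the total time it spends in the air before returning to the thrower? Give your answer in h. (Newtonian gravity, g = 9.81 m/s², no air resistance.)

v₀ = 173.2 ft/s × 0.3048 = 52.7914 m/s
t_total = 2 × v₀ / g = 2 × 52.7914 / 9.81 = 10.7628 s
t_total = 10.7628 s / 3600.0 = 0.00299 h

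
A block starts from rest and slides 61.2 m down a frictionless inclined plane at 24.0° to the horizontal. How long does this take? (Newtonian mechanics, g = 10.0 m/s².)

a = g sin(θ) = 10.0 × sin(24.0°) = 4.0674 m/s²
t = √(2d/a) = √(2 × 61.2 / 4.0674) = 5.49 s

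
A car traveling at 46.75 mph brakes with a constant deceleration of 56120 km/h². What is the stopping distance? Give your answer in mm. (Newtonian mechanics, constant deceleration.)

v₀ = 46.75 mph × 0.44704 = 20.8991 m/s
a = 56120 km/h² × 7.716049382716049e-05 = 4.33025 m/s²
d = v₀² / (2a) = 20.8991² / (2 × 4.33025) = 436.772 / 8.6605 = 50.4327 m
d = 50.4327 m / 0.001 = 50430 mm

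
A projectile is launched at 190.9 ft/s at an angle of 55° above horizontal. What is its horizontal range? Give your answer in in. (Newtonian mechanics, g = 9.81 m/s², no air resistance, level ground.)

v₀ = 190.9 ft/s × 0.3048 = 58.1863 m/s
R = v₀² × sin(2θ) / g = 58.1863² × sin(2 × 55°) / 9.81 = 3385.65 × 0.939693 / 9.81 = 324.309 m
R = 324.309 m / 0.0254 = 12770 in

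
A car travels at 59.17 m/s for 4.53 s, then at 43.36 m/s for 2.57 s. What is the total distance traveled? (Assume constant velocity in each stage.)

d₁ = v₁t₁ = 59.17 × 4.53 = 268.0401 m
d₂ = v₂t₂ = 43.36 × 2.57 = 111.4352 m
d_total = 268.0401 + 111.4352 = 379.48 m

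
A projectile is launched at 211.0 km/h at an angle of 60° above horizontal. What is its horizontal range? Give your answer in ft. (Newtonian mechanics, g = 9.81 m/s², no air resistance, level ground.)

v₀ = 211.0 km/h × 0.2777777777777778 = 58.6111 m/s
R = v₀² × sin(2θ) / g = 58.6111² × sin(2 × 60°) / 9.81 = 3435.26 × 0.866025 / 9.81 = 303.264 m
R = 303.264 m / 0.3048 = 995.0 ft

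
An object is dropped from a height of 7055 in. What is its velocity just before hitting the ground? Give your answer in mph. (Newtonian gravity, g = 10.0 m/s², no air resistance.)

h = 7055 in × 0.0254 = 179.197 m
v = √(2gh) = √(2 × 10.0 × 179.197) = 59.866 m/s
v = 59.866 m/s / 0.44704 = 133.9 mph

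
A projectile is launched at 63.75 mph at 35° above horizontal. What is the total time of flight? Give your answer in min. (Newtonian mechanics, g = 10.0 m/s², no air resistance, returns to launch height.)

v₀ = 63.75 mph × 0.44704 = 28.4988 m/s
T = 2 × v₀ × sin(θ) / g = 2 × 28.4988 × sin(35°) / 10.0 = 2 × 28.4988 × 0.573576 / 10.0 = 3.26925 s
T = 3.26925 s / 60.0 = 0.05449 min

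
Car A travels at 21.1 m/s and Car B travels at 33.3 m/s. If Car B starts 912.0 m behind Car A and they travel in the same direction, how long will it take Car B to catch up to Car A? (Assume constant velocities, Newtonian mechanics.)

Relative speed: v_rel = 33.3 - 21.1 = 12.2 m/s
Time to catch: t = d₀/v_rel = 912.0/12.2 = 74.75 s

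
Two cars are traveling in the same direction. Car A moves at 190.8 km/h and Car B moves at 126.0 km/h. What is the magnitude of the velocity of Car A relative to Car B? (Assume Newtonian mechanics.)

v_rel = |v_A - v_B| = |190.8 - 126.0| = 64.8 km/h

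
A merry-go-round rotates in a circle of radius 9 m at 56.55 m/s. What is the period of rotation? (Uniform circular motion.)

T = 2πr/v = 2π×9/56.55 = 1.0 s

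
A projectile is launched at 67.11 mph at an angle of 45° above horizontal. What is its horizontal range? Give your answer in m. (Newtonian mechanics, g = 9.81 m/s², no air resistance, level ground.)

v₀ = 67.11 mph × 0.44704 = 30.0009 m/s
R = v₀² × sin(2θ) / g = 30.0009² × sin(2 × 45°) / 9.81 = 900.054 × 1.0 / 9.81 = 91.75 m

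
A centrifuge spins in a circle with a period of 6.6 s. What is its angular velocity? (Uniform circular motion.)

ω = 2π/T = 2π/6.6 = 0.952 rad/s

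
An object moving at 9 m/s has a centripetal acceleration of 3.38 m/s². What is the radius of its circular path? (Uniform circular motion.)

r = v²/a_c = 9²/3.38 = 23.96 m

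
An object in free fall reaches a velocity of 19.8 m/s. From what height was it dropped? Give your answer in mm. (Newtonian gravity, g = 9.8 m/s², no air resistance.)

h = v² / (2g) = 19.8² / (2 × 9.8) = 20.002 m
h = 20.002 m / 0.001 = 20000 mm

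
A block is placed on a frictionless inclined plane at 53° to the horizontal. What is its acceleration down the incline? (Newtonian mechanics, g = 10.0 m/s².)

a = g sin(θ) = 10.0 × sin(53°) = 10.0 × 0.7986 = 7.99 m/s²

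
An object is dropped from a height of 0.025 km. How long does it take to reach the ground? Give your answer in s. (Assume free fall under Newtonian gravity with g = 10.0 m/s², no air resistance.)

h = 0.025 km × 1000.0 = 25.0 m
t = √(2h/g) = √(2 × 25.0 / 10.0) = 2.236 s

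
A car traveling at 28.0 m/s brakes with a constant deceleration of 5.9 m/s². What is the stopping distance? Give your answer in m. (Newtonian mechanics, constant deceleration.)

d = v₀² / (2a) = 28.0² / (2 × 5.9) = 784.0 / 11.8 = 66.44 m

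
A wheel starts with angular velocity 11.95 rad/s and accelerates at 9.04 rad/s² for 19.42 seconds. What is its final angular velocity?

ω = ω₀ + αt = 11.95 + 9.04 × 19.42 = 187.51 rad/s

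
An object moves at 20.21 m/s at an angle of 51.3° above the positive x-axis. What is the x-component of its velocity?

vₓ = v cos(θ) = 20.21 × cos(51.3°) = 12.64 m/s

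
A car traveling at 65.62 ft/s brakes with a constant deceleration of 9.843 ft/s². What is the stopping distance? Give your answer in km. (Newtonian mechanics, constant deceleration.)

v₀ = 65.62 ft/s × 0.3048 = 20.001 m/s
a = 9.843 ft/s² × 0.3048 = 3.00015 m/s²
d = v₀² / (2a) = 20.001² / (2 × 3.00015) = 400.04 / 6.0003 = 66.67 m
d = 66.67 m / 1000.0 = 0.06667 km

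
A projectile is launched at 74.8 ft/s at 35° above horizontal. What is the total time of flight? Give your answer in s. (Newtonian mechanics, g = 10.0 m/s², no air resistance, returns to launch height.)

v₀ = 74.8 ft/s × 0.3048 = 22.799 m/s
T = 2 × v₀ × sin(θ) / g = 2 × 22.799 × sin(35°) / 10.0 = 2 × 22.799 × 0.573576 / 10.0 = 2.615 s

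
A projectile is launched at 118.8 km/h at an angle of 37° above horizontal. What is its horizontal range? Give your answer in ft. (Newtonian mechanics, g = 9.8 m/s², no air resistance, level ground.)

v₀ = 118.8 km/h × 0.2777777777777778 = 33.0 m/s
R = v₀² × sin(2θ) / g = 33.0² × sin(2 × 37°) / 9.8 = 1089.0 × 0.961262 / 9.8 = 106.818 m
R = 106.818 m / 0.3048 = 350.5 ft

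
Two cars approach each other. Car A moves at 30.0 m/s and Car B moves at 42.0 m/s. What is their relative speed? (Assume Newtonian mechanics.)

v_rel = v_A + v_B = 30.0 + 42.0 = 72.0 m/s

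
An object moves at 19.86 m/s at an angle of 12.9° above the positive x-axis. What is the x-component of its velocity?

vₓ = v cos(θ) = 19.86 × cos(12.9°) = 19.36 m/s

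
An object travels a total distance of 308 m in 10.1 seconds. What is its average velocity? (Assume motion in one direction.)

v_avg = Δd / Δt = 308 / 10.1 = 30.5 m/s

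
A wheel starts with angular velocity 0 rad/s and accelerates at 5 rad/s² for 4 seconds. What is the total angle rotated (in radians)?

θ = ω₀t + ½αt² = 0×4 + ½×5×4² = 40.0 rad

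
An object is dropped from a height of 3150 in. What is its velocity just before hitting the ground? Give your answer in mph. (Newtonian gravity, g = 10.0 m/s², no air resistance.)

h = 3150 in × 0.0254 = 80.01 m
v = √(2gh) = √(2 × 10.0 × 80.01) = 40.0025 m/s
v = 40.0025 m/s / 0.44704 = 89.48 mph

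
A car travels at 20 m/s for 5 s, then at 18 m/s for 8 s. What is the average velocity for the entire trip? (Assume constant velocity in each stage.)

d₁ = v₁t₁ = 20 × 5 = 100 m
d₂ = v₂t₂ = 18 × 8 = 144 m
d_total = 244 m, t_total = 13 s
v_avg = d_total/t_total = 244/13 = 18.77 m/s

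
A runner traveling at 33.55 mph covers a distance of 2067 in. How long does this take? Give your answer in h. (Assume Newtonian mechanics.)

d = 2067 in × 0.0254 = 52.5018 m
v = 33.55 mph × 0.44704 = 14.9982 m/s
t = d / v = 52.5018 / 14.9982 = 3.50054 s
t = 3.50054 s / 3600.0 = 0.0009724 h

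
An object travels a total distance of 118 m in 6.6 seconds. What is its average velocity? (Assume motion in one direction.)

v_avg = Δd / Δt = 118 / 6.6 = 17.88 m/s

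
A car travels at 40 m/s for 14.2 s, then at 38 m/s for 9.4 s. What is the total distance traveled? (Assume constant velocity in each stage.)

d₁ = v₁t₁ = 40 × 14.2 = 568.0 m
d₂ = v₂t₂ = 38 × 9.4 = 357.2 m
d_total = 568.0 + 357.2 = 925.2 m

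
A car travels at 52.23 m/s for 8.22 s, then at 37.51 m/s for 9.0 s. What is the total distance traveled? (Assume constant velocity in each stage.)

d₁ = v₁t₁ = 52.23 × 8.22 = 429.3306 m
d₂ = v₂t₂ = 37.51 × 9.0 = 337.59 m
d_total = 429.3306 + 337.59 = 766.92 m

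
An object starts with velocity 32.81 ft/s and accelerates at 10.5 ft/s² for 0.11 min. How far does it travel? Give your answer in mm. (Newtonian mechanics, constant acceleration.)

v₀ = 32.81 ft/s × 0.3048 = 10.0005 m/s
a = 10.5 ft/s² × 0.3048 = 3.2004 m/s²
t = 0.11 min × 60.0 = 6.6 s
d = v₀ × t + ½ × a × t² = 10.0005 × 6.6 + 0.5 × 3.2004 × 6.6² = 135.708 m
d = 135.708 m / 0.001 = 135700 mm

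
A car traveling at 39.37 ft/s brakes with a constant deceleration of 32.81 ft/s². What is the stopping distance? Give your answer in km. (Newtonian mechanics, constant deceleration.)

v₀ = 39.37 ft/s × 0.3048 = 12.0 m/s
a = 32.81 ft/s² × 0.3048 = 10.0005 m/s²
d = v₀² / (2a) = 12.0² / (2 × 10.0005) = 144.0 / 20.001 = 7.19964 m
d = 7.19964 m / 1000.0 = 0.0072 km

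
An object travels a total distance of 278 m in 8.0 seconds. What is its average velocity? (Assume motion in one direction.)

v_avg = Δd / Δt = 278 / 8.0 = 34.75 m/s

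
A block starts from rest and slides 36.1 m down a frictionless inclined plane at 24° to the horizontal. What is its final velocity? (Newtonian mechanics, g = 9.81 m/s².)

a = g sin(θ) = 9.81 × sin(24°) = 3.9901 m/s²
v = √(2ad) = √(2 × 3.9901 × 36.1) = 16.97 m/s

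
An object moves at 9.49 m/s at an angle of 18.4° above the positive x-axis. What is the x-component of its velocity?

vₓ = v cos(θ) = 9.49 × cos(18.4°) = 9.0 m/s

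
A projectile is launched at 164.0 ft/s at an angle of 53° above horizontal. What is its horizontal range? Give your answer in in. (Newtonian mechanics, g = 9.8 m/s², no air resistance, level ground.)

v₀ = 164.0 ft/s × 0.3048 = 49.9872 m/s
R = v₀² × sin(2θ) / g = 49.9872² × sin(2 × 53°) / 9.8 = 2498.72 × 0.961262 / 9.8 = 245.094 m
R = 245.094 m / 0.0254 = 9649 in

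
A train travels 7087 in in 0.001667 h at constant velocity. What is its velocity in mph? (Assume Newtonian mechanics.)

d = 7087 in × 0.0254 = 180.01 m
t = 0.001667 h × 3600.0 = 6.0012 s
v = d / t = 180.01 / 6.0012 = 29.9957 m/s
v = 29.9957 m/s / 0.44704 = 67.1 mph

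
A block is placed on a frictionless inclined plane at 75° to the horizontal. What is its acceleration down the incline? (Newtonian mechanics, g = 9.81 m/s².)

a = g sin(θ) = 9.81 × sin(75°) = 9.81 × 0.9659 = 9.48 m/s²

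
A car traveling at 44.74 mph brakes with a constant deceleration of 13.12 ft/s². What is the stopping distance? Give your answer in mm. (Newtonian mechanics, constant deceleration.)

v₀ = 44.74 mph × 0.44704 = 20.0006 m/s
a = 13.12 ft/s² × 0.3048 = 3.99898 m/s²
d = v₀² / (2a) = 20.0006² / (2 × 3.99898) = 400.024 / 7.99796 = 50.0158 m
d = 50.0158 m / 0.001 = 50020 mm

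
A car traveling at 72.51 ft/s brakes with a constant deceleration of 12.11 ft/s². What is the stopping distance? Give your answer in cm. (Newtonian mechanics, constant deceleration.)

v₀ = 72.51 ft/s × 0.3048 = 22.101 m/s
a = 12.11 ft/s² × 0.3048 = 3.69113 m/s²
d = v₀² / (2a) = 22.101² / (2 × 3.69113) = 488.454 / 7.38226 = 66.1659 m
d = 66.1659 m / 0.01 = 6617 cm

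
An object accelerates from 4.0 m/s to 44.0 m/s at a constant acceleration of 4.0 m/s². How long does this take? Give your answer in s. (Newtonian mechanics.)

t = (v - v₀) / a = (44.0 - 4.0) / 4.0 = 10.0 s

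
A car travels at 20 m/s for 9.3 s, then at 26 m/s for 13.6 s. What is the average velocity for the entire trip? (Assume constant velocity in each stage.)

d₁ = v₁t₁ = 20 × 9.3 = 186.0 m
d₂ = v₂t₂ = 26 × 13.6 = 353.6 m
d_total = 539.6 m, t_total = 22.9 s
v_avg = d_total/t_total = 539.6/22.9 = 23.56 m/s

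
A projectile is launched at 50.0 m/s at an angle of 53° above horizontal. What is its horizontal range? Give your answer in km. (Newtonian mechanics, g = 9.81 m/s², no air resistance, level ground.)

R = v₀² × sin(2θ) / g = 50.0² × sin(2 × 53°) / 9.81 = 2500.0 × 0.961262 / 9.81 = 244.97 m
R = 244.97 m / 1000.0 = 0.245 km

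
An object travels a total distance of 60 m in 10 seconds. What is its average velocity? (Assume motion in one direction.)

v_avg = Δd / Δt = 60 / 10 = 6.0 m/s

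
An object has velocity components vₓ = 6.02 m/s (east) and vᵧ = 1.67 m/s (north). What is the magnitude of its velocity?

|v| = √(vₓ² + vᵧ²) = √(6.02² + 1.67²) = √(39.0293) = 6.25 m/s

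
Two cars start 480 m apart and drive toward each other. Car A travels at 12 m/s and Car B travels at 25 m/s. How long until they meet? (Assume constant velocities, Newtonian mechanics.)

Combined speed: v_combined = 12 + 25 = 37 m/s
Time to meet: t = d/v_combined = 480/37 = 12.97 s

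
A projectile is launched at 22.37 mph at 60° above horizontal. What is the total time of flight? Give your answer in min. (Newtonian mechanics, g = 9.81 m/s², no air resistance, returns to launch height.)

v₀ = 22.37 mph × 0.44704 = 10.0003 m/s
T = 2 × v₀ × sin(θ) / g = 2 × 10.0003 × sin(60°) / 9.81 = 2 × 10.0003 × 0.866025 / 9.81 = 1.76565 s
T = 1.76565 s / 60.0 = 0.02943 min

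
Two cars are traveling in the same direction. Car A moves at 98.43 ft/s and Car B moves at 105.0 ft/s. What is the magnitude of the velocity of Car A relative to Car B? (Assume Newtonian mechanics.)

v_rel = |v_A - v_B| = |98.43 - 105.0| = 6.57 ft/s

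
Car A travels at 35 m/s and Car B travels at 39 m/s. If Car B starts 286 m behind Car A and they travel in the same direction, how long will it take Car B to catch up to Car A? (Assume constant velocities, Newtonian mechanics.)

Relative speed: v_rel = 39 - 35 = 4 m/s
Time to catch: t = d₀/v_rel = 286/4 = 71.5 s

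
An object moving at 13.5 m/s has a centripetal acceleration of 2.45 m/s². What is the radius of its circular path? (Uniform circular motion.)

r = v²/a_c = 13.5²/2.45 = 74.39 m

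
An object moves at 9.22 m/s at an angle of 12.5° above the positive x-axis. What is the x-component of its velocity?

vₓ = v cos(θ) = 9.22 × cos(12.5°) = 9.0 m/s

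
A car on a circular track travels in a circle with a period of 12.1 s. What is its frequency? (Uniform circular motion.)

f = 1/T = 1/12.1 = 0.0826 Hz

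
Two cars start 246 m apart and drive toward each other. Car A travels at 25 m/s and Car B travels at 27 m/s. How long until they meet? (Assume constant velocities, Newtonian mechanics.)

Combined speed: v_combined = 25 + 27 = 52 m/s
Time to meet: t = d/v_combined = 246/52 = 4.73 s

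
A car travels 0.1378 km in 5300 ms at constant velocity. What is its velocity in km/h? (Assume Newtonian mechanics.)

d = 0.1378 km × 1000.0 = 137.8 m
t = 5300 ms × 0.001 = 5.3 s
v = d / t = 137.8 / 5.3 = 26.0 m/s
v = 26.0 m/s / 0.2777777777777778 = 93.6 km/h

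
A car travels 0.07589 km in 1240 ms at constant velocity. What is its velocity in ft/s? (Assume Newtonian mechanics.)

d = 0.07589 km × 1000.0 = 75.89 m
t = 1240 ms × 0.001 = 1.24 s
v = d / t = 75.89 / 1.24 = 61.2016 m/s
v = 61.2016 m/s / 0.3048 = 200.8 ft/s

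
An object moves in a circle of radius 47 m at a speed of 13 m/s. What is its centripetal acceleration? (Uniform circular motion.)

a_c = v²/r = 13²/47 = 169/47 = 3.6 m/s²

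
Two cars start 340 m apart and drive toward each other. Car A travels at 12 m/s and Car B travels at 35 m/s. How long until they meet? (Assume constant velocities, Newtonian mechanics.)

Combined speed: v_combined = 12 + 35 = 47 m/s
Time to meet: t = d/v_combined = 340/47 = 7.23 s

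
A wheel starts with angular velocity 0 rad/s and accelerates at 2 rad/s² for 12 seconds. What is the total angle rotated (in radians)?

θ = ω₀t + ½αt² = 0×12 + ½×2×12² = 144.0 rad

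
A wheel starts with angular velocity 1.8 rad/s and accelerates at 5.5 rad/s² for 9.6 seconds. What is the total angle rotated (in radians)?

θ = ω₀t + ½αt² = 1.8×9.6 + ½×5.5×9.6² = 270.72 rad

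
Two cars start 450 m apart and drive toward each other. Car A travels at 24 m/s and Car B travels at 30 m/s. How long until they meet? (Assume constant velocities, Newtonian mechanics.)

Combined speed: v_combined = 24 + 30 = 54 m/s
Time to meet: t = d/v_combined = 450/54 = 8.33 s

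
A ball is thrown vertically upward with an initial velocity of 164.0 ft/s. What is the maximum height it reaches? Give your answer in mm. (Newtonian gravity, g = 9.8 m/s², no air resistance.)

v₀ = 164.0 ft/s × 0.3048 = 49.9872 m/s
h_max = v₀² / (2g) = 49.9872² / (2 × 9.8) = 2498.72 / 19.6 = 127.486 m
h_max = 127.486 m / 0.001 = 127500 mm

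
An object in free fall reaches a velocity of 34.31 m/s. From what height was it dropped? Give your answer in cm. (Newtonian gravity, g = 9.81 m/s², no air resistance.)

h = v² / (2g) = 34.31² / (2 × 9.81) = 59.9988 m
h = 59.9988 m / 0.01 = 6000 cm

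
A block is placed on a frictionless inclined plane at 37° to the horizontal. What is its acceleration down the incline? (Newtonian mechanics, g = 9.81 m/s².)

a = g sin(θ) = 9.81 × sin(37°) = 9.81 × 0.6018 = 5.9 m/s²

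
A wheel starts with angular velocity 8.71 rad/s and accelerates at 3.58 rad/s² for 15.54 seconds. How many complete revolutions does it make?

θ = ω₀t + ½αt² = 8.71×15.54 + ½×3.58×15.54² = 567.623364 rad
Total revolutions = θ/(2π) = 567.623364/(2π) = 90.34
Complete revolutions = ⌊90.34⌋ = 90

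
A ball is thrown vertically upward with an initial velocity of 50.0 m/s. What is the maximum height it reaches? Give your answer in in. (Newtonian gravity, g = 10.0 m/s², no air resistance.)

h_max = v₀² / (2g) = 50.0² / (2 × 10.0) = 2500.0 / 20.0 = 125.0 m
h_max = 125.0 m / 0.0254 = 4921 in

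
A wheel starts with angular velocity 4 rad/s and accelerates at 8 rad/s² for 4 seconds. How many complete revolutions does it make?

θ = ω₀t + ½αt² = 4×4 + ½×8×4² = 80.0 rad
Total revolutions = θ/(2π) = 80.0/(2π) = 12.73
Complete revolutions = ⌊12.73⌋ = 12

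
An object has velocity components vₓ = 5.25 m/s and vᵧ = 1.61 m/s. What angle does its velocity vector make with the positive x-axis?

θ = arctan(vᵧ/vₓ) = arctan(1.61/5.25) = 17.05°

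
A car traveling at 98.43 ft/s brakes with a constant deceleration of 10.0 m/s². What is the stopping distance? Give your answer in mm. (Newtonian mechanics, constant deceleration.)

v₀ = 98.43 ft/s × 0.3048 = 30.0015 m/s
d = v₀² / (2a) = 30.0015² / (2 × 10.0) = 900.09 / 20.0 = 45.0045 m
d = 45.0045 m / 0.001 = 45000 mm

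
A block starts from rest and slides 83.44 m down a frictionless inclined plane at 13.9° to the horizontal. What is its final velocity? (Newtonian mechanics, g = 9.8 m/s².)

a = g sin(θ) = 9.8 × sin(13.9°) = 2.3542 m/s²
v = √(2ad) = √(2 × 2.3542 × 83.44) = 19.82 m/s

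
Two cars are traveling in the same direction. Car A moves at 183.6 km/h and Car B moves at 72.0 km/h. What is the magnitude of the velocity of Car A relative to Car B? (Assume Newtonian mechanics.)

v_rel = |v_A - v_B| = |183.6 - 72.0| = 111.6 km/h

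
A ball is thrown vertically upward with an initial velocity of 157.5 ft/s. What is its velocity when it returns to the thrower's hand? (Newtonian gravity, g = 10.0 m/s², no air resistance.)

By conservation of energy (no air resistance), the ball returns to the throw height with the same speed as launch, but directed downward.
|v_ground| = v₀ = 157.5 ft/s
v_ground = 157.5 ft/s (downward)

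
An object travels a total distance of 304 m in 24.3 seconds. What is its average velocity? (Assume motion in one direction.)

v_avg = Δd / Δt = 304 / 24.3 = 12.51 m/s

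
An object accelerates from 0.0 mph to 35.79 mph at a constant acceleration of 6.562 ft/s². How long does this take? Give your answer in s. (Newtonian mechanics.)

v₀ = 0.0 mph × 0.44704 = 0.0 m/s
v = 35.79 mph × 0.44704 = 15.9996 m/s
a = 6.562 ft/s² × 0.3048 = 2.0001 m/s²
t = (v - v₀) / a = (15.9996 - 0.0) / 2.0001 = 7.999 s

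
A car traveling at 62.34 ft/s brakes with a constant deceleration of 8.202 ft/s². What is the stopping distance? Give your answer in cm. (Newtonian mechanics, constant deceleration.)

v₀ = 62.34 ft/s × 0.3048 = 19.0012 m/s
a = 8.202 ft/s² × 0.3048 = 2.49997 m/s²
d = v₀² / (2a) = 19.0012² / (2 × 2.49997) = 361.046 / 4.99994 = 72.2101 m
d = 72.2101 m / 0.01 = 7221 cm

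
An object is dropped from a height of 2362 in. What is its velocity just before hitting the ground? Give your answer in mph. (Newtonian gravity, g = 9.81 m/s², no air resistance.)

h = 2362 in × 0.0254 = 59.9948 m
v = √(2gh) = √(2 × 9.81 × 59.9948) = 34.3089 m/s
v = 34.3089 m/s / 0.44704 = 76.75 mph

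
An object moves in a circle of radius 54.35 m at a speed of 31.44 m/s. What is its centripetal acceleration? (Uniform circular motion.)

a_c = v²/r = 31.44²/54.35 = 988.4736/54.35 = 18.19 m/s²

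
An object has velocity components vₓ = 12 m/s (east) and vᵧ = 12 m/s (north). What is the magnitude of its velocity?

|v| = √(vₓ² + vᵧ²) = √(12² + 12²) = √(288) = 16.97 m/s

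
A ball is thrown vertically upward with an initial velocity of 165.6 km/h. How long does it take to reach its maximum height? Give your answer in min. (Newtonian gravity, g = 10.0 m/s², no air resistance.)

v₀ = 165.6 km/h × 0.2777777777777778 = 46.0 m/s
t_up = v₀ / g = 46.0 / 10.0 = 4.6 s
t_up = 4.6 s / 60.0 = 0.07667 min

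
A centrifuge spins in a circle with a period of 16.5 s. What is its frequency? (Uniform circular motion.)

f = 1/T = 1/16.5 = 0.0606 Hz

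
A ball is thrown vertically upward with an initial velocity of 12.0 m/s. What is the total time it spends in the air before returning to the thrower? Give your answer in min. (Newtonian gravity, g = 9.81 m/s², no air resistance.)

t_total = 2 × v₀ / g = 2 × 12.0 / 9.81 = 2.44648 s
t_total = 2.44648 s / 60.0 = 0.04077 min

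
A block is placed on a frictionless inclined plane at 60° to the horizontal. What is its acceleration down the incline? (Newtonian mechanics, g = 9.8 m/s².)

a = g sin(θ) = 9.8 × sin(60°) = 9.8 × 0.866 = 8.49 m/s²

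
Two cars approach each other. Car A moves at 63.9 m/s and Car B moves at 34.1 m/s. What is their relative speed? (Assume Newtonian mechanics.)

v_rel = v_A + v_B = 63.9 + 34.1 = 98.0 m/s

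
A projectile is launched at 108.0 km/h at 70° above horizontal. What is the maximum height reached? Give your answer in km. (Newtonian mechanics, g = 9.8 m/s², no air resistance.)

v₀ = 108.0 km/h × 0.2777777777777778 = 30.0 m/s
H = v₀² × sin²(θ) / (2g) = 30.0² × sin(70°)² / (2 × 9.8) = 900.0 × 0.883022 / 19.6 = 40.5469 m
H = 40.5469 m / 1000.0 = 0.04055 km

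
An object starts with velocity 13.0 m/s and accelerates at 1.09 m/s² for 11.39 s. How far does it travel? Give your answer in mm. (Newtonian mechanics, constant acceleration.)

d = v₀ × t + ½ × a × t² = 13.0 × 11.39 + 0.5 × 1.09 × 11.39² = 218.774 m
d = 218.774 m / 0.001 = 218800 mm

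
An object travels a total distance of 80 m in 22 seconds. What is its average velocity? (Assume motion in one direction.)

v_avg = Δd / Δt = 80 / 22 = 3.64 m/s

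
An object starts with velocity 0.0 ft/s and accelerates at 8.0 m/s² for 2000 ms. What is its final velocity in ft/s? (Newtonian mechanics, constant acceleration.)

v₀ = 0.0 ft/s × 0.3048 = 0.0 m/s
t = 2000 ms × 0.001 = 2.0 s
v = v₀ + a × t = 0.0 + 8.0 × 2.0 = 16.0 m/s
v = 16.0 m/s / 0.3048 = 52.49 ft/s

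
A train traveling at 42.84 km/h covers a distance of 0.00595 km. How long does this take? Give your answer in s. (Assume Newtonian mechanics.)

d = 0.00595 km × 1000.0 = 5.95 m
v = 42.84 km/h × 0.2777777777777778 = 11.9 m/s
t = d / v = 5.95 / 11.9 = 0.5 s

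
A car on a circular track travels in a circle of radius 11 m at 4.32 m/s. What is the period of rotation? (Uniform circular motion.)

T = 2πr/v = 2π×11/4.32 = 16.0 s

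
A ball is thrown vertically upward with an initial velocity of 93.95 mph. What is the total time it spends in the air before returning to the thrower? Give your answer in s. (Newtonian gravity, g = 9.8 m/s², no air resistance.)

v₀ = 93.95 mph × 0.44704 = 41.9994 m/s
t_total = 2 × v₀ / g = 2 × 41.9994 / 9.8 = 8.571 s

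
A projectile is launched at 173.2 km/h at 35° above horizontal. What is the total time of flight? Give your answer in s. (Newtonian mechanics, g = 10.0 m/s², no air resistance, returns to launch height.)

v₀ = 173.2 km/h × 0.2777777777777778 = 48.1111 m/s
T = 2 × v₀ × sin(θ) / g = 2 × 48.1111 × sin(35°) / 10.0 = 2 × 48.1111 × 0.573576 / 10.0 = 5.519 s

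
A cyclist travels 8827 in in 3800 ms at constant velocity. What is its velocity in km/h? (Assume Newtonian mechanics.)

d = 8827 in × 0.0254 = 224.206 m
t = 3800 ms × 0.001 = 3.8 s
v = d / t = 224.206 / 3.8 = 59.0016 m/s
v = 59.0016 m/s / 0.2777777777777778 = 212.4 km/h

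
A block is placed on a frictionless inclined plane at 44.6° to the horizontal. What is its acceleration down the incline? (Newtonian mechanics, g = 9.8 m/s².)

a = g sin(θ) = 9.8 × sin(44.6°) = 9.8 × 0.7022 = 6.88 m/s²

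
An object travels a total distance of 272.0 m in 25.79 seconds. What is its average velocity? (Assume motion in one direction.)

v_avg = Δd / Δt = 272.0 / 25.79 = 10.55 m/s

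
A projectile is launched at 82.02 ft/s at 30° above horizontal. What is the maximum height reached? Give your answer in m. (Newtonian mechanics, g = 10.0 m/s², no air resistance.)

v₀ = 82.02 ft/s × 0.3048 = 24.9997 m/s
H = v₀² × sin²(θ) / (2g) = 24.9997² × sin(30°)² / (2 × 10.0) = 624.985 × 0.25 / 20.0 = 7.812 m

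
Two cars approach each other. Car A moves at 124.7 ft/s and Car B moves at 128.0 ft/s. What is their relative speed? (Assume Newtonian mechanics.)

v_rel = v_A + v_B = 124.7 + 128.0 = 252.7 ft/s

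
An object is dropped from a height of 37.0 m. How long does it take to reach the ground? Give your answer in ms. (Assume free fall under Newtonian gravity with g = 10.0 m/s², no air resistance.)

t = √(2h/g) = √(2 × 37.0 / 10.0) = 2.72029 s
t = 2.72029 s / 0.001 = 2720 ms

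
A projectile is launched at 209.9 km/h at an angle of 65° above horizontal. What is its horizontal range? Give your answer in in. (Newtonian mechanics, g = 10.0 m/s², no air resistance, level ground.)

v₀ = 209.9 km/h × 0.2777777777777778 = 58.3056 m/s
R = v₀² × sin(2θ) / g = 58.3056² × sin(2 × 65°) / 10.0 = 3399.54 × 0.766044 / 10.0 = 260.42 m
R = 260.42 m / 0.0254 = 10250 in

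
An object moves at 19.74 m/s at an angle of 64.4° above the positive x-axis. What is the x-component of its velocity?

vₓ = v cos(θ) = 19.74 × cos(64.4°) = 8.53 m/s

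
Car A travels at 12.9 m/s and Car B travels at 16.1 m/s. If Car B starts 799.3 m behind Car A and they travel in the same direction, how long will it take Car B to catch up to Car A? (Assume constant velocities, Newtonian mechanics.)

Relative speed: v_rel = 16.1 - 12.9 = 3.2 m/s
Time to catch: t = d₀/v_rel = 799.3/3.2 = 249.78 s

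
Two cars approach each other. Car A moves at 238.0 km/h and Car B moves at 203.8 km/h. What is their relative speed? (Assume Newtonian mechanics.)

v_rel = v_A + v_B = 238.0 + 203.8 = 441.8 km/h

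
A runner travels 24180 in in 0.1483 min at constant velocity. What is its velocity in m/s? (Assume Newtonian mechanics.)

d = 24180 in × 0.0254 = 614.172 m
t = 0.1483 min × 60.0 = 8.898 s
v = d / t = 614.172 / 8.898 = 69.02 m/s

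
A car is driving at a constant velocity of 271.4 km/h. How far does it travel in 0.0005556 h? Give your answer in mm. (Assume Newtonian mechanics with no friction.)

v = 271.4 km/h × 0.2777777777777778 = 75.3889 m/s
t = 0.0005556 h × 3600.0 = 2.00016 s
d = v × t = 75.3889 × 2.00016 = 150.79 m
d = 150.79 m / 0.001 = 150800 mm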